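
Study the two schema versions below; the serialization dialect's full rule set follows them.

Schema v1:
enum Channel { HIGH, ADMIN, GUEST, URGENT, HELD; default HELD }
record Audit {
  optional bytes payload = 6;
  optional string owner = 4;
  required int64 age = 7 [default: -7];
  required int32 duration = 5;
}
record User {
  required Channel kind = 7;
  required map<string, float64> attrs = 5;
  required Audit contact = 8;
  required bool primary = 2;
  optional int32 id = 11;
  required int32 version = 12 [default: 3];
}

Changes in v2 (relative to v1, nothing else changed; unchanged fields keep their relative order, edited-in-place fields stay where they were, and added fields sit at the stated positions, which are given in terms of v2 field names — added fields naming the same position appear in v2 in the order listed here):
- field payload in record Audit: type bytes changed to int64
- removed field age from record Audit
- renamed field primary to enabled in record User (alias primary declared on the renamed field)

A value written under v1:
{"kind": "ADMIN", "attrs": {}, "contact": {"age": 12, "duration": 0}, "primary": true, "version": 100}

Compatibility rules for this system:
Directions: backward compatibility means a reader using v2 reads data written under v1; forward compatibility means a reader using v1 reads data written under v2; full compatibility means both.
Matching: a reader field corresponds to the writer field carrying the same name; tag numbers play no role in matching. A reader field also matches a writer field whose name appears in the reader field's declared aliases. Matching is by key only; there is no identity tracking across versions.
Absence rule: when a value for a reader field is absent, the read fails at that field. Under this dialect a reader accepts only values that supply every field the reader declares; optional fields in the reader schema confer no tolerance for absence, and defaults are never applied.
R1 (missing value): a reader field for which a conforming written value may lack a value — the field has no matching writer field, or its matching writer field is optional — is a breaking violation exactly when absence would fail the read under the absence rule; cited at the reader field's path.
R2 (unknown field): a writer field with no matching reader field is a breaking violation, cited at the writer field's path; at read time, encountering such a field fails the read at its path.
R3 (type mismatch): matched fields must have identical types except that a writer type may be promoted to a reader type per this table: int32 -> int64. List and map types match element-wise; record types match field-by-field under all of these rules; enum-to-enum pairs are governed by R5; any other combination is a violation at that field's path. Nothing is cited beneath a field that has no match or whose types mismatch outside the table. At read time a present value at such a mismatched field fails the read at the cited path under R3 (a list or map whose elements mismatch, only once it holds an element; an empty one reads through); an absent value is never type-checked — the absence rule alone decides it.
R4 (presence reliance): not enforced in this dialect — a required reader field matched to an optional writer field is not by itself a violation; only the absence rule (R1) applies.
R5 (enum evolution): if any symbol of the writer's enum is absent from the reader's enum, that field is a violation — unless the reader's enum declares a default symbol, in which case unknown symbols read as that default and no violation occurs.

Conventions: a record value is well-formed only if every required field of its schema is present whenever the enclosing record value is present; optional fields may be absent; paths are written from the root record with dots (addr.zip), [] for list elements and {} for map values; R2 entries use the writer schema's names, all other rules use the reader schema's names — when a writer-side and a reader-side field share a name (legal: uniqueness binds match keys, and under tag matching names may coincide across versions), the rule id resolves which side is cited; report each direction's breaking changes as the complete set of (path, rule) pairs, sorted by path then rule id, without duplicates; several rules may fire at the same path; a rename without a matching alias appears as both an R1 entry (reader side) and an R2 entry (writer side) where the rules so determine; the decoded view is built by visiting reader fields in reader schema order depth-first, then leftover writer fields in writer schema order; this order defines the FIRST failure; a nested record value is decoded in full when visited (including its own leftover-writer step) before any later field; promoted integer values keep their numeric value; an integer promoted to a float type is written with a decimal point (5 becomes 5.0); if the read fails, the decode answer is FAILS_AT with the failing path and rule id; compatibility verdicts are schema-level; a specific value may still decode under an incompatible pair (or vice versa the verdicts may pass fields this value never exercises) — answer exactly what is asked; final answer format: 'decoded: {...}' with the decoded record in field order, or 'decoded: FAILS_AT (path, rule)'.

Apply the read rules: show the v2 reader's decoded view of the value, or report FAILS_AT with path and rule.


arrows below run writer -> reader for User
decode walk for User under reader schema v2:
  kind := "ADMIN"
  attrs := {}
  read fails at contact.payload under R1 (no fill)
  => FAILS_AT (contact.payload, R1)
ruling out the remaining User differences:
  removed field age from record Audit -> affects the rule determinations only; this particular User value decodes identically
  renamed field primary to enabled in record User (alias primary declared on the renamed field) -> affects the rule determinations only; this particular User value decodes identically

decoded: FAILS_AT (contact.payload, R1)


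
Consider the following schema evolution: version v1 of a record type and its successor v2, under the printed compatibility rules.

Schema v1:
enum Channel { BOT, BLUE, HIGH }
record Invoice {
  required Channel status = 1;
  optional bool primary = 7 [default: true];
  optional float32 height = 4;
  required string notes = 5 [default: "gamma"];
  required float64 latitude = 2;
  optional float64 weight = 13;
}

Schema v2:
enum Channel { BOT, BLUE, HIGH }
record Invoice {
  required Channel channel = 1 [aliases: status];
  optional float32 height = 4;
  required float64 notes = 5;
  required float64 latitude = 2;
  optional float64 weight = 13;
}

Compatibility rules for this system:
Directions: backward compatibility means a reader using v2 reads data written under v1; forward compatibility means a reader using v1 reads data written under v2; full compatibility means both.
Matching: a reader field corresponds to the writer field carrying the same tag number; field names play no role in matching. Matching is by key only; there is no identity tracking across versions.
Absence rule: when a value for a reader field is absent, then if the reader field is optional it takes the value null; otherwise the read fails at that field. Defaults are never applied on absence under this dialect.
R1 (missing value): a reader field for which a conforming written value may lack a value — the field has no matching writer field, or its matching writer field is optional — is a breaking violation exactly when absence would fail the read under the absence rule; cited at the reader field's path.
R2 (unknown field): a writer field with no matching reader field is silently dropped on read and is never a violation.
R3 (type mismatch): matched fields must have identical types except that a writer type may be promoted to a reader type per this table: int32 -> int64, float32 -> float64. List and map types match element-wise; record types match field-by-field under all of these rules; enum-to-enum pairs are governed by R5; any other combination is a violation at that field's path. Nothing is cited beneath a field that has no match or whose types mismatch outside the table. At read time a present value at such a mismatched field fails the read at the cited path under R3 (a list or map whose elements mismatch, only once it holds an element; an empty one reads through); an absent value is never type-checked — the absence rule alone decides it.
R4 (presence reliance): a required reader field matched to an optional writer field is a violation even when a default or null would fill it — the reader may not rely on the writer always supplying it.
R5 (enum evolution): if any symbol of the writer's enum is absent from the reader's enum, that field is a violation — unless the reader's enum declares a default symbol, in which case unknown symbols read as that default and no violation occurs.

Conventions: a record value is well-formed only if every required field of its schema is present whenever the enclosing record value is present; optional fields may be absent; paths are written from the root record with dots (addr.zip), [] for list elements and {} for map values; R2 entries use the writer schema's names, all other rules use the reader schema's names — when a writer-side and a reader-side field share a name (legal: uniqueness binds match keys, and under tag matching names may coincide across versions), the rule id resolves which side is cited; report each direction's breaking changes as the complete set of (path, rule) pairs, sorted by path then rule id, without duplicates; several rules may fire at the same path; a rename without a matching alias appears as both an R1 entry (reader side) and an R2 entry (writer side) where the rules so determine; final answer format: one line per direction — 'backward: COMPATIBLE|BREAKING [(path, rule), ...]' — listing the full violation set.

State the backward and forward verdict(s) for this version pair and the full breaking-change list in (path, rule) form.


backward: BREAKING [(notes, R3)]; forward: BREAKING [(notes, R3)]

in Invoice below, arrows point writer -> reader
backward analysis of Invoice with v2 as reader and v1 as writer:
  channel: Channel -> Channel, writer required; from status
  height: float32 -> float32, writer optional; from height
  notes: string -> float64, writer required; from notes
  latitude: float64 -> float64, writer required; from latitude
  weight: float64 -> float64, writer optional; from weight
  writer field primary has no reader counterpart
  violation R3 at notes
  backward on Invoice therefore BREAKING (1)
forward analysis of Invoice with v1 as reader and v2 as writer:
  status: Channel -> Channel, writer required; from channel
  primary: no writer match
  height: float32 -> float32, writer optional; from height
  notes: float64 -> string, writer required; from notes
  latitude: float64 -> float64, writer required; from latitude
  weight: float64 -> float64, writer optional; from weight
  violation R3 at notes
  forward on Invoice therefore BREAKING (1)


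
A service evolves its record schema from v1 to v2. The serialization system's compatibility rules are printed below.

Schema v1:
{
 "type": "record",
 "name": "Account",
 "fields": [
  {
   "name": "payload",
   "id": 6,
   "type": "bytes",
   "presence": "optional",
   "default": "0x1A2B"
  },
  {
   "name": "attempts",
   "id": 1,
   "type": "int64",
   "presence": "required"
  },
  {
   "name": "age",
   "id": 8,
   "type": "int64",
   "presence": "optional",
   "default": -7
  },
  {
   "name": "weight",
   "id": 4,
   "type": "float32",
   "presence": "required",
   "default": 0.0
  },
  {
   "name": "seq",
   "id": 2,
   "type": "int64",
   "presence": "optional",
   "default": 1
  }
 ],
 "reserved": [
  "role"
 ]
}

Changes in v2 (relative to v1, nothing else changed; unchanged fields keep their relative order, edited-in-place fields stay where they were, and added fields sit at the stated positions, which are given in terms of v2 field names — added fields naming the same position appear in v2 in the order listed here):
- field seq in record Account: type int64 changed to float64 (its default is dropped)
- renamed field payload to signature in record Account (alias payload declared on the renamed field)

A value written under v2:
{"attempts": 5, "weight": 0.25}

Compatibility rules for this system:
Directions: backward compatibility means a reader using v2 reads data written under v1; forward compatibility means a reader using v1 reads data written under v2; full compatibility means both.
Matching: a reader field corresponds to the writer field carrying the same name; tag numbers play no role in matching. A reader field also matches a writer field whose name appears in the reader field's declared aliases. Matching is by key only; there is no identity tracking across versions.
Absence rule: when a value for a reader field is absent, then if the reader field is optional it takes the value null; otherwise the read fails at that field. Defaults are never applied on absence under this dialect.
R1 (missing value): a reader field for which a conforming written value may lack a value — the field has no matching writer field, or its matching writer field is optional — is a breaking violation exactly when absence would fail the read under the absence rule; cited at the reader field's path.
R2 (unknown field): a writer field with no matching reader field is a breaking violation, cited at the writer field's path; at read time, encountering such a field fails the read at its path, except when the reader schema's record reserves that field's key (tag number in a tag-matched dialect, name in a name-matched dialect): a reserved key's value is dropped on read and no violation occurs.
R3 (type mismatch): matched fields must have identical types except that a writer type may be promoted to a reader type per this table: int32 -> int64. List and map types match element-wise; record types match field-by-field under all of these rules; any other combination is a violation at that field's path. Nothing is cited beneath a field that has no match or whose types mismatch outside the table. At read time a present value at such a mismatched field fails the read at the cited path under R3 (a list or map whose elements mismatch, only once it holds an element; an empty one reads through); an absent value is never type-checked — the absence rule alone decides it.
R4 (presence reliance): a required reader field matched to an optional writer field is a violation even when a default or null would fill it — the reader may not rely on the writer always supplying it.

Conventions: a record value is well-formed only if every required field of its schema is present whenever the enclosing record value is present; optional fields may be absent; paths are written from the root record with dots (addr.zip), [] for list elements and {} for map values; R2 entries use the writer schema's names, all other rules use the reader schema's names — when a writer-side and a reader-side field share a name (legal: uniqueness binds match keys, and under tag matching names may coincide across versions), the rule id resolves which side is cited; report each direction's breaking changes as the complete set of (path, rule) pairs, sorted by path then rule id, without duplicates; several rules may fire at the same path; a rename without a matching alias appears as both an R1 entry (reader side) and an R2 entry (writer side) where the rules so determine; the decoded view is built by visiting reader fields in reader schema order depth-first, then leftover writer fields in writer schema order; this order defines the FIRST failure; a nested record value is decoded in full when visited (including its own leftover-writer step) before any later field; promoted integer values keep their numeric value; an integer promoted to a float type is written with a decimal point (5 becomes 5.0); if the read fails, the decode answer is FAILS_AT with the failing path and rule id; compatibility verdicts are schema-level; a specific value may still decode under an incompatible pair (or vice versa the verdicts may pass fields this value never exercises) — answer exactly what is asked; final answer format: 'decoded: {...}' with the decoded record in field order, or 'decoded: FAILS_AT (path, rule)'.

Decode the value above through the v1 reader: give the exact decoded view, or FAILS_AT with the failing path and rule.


decoded: {"payload": null, "attempts": 5, "age": null, "weight": 0.25, "seq": null}

in Account below, arrows point writer -> reader
decode (reader v1):
  payload := null (absent, optional -> null)
  attempts := 5
  age := null (absent, optional -> null)
  weight := 0.25
  seq := null (absent, optional -> null)
  => decoded: {"payload": null, "attempts": 5, "age": null, "weight": 0.25, "seq": null}
the other Account changes do not affect what is asked:
  field seq in record Account: type int64 changed to float64 (its default is dropped) -> schema-level compatibility only; this Account value's decode is unchanged
  renamed field payload to signature in record Account (alias payload declared on the renamed field) -> schema-level compatibility only; this Account value's decode is unchanged


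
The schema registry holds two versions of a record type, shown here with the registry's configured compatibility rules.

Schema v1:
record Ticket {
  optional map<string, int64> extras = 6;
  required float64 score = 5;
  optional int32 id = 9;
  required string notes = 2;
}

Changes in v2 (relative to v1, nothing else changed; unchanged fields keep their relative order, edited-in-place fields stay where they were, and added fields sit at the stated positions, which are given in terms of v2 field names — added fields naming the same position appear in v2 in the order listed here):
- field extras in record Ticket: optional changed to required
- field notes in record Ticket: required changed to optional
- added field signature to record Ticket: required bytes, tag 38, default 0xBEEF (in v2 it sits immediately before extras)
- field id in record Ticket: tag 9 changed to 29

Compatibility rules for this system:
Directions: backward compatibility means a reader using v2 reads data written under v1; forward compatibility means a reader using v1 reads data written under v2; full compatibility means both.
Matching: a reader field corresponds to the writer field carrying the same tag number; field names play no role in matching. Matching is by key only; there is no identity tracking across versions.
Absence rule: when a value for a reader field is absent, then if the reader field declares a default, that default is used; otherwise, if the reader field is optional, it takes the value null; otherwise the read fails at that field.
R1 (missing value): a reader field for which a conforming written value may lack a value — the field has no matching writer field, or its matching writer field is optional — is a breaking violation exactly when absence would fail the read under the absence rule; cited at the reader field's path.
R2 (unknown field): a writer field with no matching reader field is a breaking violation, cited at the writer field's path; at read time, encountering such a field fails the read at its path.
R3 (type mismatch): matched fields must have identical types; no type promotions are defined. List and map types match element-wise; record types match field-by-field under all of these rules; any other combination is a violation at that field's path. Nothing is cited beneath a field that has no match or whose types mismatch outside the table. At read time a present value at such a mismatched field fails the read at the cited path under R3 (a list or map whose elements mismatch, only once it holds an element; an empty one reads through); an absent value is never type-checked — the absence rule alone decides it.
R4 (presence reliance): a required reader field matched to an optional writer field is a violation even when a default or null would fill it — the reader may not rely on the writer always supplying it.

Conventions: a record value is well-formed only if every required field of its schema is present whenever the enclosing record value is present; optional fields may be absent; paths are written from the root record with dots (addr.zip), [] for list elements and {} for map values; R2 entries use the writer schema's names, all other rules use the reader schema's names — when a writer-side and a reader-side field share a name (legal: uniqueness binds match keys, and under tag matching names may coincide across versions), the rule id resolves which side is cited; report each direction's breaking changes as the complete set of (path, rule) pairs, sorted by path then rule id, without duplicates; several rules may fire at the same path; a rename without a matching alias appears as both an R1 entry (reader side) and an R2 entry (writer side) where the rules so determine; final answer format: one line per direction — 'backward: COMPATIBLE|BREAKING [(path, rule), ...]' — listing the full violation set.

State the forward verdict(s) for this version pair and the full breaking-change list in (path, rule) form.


forward: BREAKING [(id, R2), (notes, R1), (notes, R4), (signature, R2)]

the writer's type comes first in each Ticket pair
checking forward for Ticket: reader v1 against writer v2:
  writer required, map<string, int64> -> map<string, int64>: reader extras maps from writer extras
  writer required, float64 -> float64: reader score maps from writer score
  id: no writer match
  writer optional, string -> string: reader notes maps from writer notes
  leftover writer field: signature
  leftover writer field: id
  violation R2 at id
  violation R1 at notes
  violation R4 at notes
  violation R2 at signature
  forward on Ticket therefore BREAKING (4)
diffs on Ticket not affecting the asked answer:
  field extras in record Ticket: optional changed to required -> matters only for Ticket's backward compatibility — outside the asked direction


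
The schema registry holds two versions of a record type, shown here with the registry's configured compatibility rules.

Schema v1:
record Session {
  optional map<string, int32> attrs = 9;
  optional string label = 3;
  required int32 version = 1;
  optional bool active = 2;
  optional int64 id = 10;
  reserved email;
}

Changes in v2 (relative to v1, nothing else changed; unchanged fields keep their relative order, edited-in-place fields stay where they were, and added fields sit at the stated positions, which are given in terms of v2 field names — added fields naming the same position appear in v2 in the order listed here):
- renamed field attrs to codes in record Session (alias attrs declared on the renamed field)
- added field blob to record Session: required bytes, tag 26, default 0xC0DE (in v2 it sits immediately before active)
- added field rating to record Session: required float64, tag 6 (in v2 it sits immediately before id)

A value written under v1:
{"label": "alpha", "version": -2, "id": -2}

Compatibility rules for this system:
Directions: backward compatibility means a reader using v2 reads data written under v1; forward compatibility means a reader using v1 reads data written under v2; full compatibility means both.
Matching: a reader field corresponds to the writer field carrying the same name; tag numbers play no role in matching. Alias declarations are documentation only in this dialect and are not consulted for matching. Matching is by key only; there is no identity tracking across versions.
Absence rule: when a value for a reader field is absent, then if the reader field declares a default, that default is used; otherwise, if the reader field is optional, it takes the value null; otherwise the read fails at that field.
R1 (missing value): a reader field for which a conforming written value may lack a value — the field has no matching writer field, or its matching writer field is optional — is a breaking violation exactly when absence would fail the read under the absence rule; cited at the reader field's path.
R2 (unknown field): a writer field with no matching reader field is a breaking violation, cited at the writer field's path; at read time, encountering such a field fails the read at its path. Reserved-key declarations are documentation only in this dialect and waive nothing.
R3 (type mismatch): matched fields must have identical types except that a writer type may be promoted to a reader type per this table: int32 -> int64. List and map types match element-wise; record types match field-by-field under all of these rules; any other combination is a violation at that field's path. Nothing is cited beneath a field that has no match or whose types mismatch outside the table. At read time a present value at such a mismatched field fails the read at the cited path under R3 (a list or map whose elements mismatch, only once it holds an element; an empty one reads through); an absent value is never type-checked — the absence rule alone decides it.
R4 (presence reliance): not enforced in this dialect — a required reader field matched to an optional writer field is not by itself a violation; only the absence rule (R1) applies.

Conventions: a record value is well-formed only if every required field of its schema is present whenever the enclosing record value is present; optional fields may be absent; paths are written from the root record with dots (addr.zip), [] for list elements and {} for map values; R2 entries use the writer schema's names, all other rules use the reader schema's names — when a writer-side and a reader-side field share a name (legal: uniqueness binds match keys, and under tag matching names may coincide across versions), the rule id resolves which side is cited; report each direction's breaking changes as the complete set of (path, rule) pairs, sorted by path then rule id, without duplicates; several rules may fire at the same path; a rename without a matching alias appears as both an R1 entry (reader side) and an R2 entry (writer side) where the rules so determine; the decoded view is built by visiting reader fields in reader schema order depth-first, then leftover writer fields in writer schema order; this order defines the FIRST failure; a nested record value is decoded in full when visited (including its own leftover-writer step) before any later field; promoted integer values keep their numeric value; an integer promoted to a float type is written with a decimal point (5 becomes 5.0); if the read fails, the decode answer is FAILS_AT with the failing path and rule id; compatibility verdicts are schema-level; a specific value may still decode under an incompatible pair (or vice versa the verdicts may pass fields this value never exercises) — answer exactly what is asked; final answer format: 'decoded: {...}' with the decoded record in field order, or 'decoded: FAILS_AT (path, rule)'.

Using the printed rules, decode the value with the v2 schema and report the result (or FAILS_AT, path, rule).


decoded: FAILS_AT (rating, R1)

in Session below, arrows point writer -> reader
decode walk for Session under reader schema v2:
  codes := null (missing; optional => null)
  label := "alpha"
  version := -2
  blob := 0xC0DE (missing; default applied)
  active := null (missing; optional => null)
  read fails at rating under R1 (no fill)
  => FAILS_AT (rating, R1)
diffs on Session not affecting the asked answer:
  renamed field attrs to codes in record Session (alias attrs declared on the renamed field) -> schema-level compatibility only; this Session value's decode is unchanged
  added field blob to record Session: required bytes, tag 26, default 0xC0DE (in v2 it sits immediately before active) -> schema-level compatibility only; this Session value's decode is unchanged


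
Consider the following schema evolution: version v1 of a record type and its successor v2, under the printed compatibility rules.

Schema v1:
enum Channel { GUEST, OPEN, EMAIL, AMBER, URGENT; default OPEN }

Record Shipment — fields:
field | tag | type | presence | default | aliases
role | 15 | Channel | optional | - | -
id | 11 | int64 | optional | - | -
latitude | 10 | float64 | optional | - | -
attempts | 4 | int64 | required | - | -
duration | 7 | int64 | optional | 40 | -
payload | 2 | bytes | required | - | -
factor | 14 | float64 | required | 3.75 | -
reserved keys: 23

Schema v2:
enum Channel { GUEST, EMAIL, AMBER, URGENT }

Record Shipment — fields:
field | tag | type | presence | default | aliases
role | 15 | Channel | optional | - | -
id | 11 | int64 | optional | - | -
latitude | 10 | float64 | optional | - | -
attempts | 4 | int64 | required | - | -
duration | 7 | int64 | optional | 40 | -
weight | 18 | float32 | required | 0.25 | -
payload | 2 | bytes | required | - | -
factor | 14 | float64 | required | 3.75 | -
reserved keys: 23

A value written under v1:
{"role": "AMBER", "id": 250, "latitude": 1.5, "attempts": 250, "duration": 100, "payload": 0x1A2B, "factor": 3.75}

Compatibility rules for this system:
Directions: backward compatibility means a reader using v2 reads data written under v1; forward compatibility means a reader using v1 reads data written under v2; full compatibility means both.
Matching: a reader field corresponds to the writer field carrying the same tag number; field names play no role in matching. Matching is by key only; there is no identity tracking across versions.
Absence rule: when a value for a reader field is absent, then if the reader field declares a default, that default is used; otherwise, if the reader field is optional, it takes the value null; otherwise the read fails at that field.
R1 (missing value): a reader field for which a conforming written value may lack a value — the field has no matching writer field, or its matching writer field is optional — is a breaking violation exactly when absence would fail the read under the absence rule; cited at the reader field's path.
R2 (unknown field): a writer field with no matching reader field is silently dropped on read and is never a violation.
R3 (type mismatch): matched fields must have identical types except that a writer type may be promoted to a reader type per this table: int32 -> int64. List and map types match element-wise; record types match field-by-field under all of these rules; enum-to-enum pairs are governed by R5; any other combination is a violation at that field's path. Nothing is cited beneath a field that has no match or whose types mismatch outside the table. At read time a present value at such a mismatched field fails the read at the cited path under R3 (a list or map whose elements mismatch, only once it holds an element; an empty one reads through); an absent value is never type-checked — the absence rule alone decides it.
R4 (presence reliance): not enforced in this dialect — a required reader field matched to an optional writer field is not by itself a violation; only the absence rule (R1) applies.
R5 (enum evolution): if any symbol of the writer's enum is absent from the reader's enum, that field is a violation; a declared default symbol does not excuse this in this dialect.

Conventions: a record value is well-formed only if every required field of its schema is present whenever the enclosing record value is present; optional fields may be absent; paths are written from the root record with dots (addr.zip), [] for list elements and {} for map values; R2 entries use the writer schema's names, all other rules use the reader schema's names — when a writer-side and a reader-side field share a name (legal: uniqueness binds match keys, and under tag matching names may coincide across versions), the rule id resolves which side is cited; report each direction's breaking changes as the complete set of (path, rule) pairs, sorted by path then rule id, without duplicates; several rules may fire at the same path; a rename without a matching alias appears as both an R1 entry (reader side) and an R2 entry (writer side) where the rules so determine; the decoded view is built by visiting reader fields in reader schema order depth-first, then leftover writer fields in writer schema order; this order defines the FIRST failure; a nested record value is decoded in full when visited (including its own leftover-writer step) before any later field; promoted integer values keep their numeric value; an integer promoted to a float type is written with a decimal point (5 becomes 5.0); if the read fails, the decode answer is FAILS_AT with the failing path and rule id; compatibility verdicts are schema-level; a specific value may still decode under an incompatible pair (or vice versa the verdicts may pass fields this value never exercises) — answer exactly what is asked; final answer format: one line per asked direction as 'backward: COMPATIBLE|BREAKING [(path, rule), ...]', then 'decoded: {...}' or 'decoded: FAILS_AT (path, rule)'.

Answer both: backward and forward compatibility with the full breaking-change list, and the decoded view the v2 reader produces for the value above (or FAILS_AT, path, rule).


backward: BREAKING [(role, R5)]; forward: COMPATIBLE []; decoded: {"role": "AMBER", "id": 250, "latitude": 1.5, "attempts": 250, "duration": 100, "weight": 0.25, "payload": 0x1A2B, "factor": 3.75}

in Shipment below, arrows point writer -> reader
backward on Shipment — v2 reading data written by v1:
  role <- role (Channel -> Channel, writer optional)
  id <- id (int64 -> int64, writer optional)
  latitude <- latitude (float64 -> float64, writer optional)
  attempts <- attempts (int64 -> int64, writer required)
  duration <- duration (int64 -> int64, writer optional)
  weight: no writer-side match
  payload <- payload (bytes -> bytes, writer required)
  factor <- factor (float64 -> float64, writer required)
  R5 fires at role
  => 1 violation(s): backward is BREAKING for Shipment
forward on Shipment — v1 reading data written by v2:
  role <- role (Channel -> Channel, writer optional)
  id <- id (int64 -> int64, writer optional)
  latitude <- latitude (float64 -> float64, writer optional)
  attempts <- attempts (int64 -> int64, writer required)
  duration <- duration (int64 -> int64, writer optional)
  payload <- payload (bytes -> bytes, writer required)
  factor <- factor (float64 -> float64, writer required)
  writer field weight has no reader counterpart
  => no violations; forward on Shipment: COMPATIBLE
migrating the Shipment value to v2:
  role := "AMBER"
  id := 250
  latitude := 1.5
  attempts := 250
  duration := 100
  weight := 0.25 (no value, default fills)
  payload := 0x1A2B
  factor := 3.75
  => decoded: {"role": "AMBER", "id": 250, "latitude": 1.5, "attempts": 250, "duration": 100, "weight": 0.25, "payload": 0x1A2B, "factor": 3.75}


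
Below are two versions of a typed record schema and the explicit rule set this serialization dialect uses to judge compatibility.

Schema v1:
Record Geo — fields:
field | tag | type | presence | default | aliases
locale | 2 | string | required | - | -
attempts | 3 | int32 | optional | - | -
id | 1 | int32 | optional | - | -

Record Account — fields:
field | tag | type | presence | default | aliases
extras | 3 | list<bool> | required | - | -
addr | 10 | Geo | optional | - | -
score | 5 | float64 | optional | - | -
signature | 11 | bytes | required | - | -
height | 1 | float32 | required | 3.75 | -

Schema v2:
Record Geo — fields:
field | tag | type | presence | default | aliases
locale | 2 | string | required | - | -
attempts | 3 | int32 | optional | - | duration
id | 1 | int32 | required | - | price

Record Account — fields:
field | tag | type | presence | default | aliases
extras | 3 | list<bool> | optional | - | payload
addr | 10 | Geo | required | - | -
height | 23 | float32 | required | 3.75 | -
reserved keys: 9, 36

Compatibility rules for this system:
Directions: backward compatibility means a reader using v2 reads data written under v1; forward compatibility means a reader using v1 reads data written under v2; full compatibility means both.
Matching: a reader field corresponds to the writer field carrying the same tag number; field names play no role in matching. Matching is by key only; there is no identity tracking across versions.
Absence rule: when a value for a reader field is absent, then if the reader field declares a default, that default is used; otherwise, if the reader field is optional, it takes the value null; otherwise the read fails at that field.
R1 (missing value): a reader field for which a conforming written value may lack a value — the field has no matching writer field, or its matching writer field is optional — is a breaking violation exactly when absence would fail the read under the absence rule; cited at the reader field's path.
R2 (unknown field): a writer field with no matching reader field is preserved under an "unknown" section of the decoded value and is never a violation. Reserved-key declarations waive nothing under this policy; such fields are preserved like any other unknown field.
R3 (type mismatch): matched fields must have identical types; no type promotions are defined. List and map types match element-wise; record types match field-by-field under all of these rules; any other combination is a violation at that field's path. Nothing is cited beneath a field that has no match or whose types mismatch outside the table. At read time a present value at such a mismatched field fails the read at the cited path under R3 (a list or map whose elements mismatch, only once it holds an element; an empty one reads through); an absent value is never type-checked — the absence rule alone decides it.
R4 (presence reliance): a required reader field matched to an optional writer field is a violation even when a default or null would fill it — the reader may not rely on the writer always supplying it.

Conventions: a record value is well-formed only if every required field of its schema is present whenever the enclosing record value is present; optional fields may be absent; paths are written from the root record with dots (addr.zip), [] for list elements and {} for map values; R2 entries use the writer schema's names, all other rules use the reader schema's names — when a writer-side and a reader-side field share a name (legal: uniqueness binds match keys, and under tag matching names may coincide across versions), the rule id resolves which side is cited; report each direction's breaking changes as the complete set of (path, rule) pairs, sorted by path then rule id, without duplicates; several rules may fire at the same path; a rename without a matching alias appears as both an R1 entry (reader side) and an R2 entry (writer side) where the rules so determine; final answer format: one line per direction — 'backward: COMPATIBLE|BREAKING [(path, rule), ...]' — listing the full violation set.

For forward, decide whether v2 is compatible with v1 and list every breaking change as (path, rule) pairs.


forward: BREAKING [(extras, R1), (extras, R4), (signature, R1)]

each type pair in Account: writer, then reader
forward analysis of Account with v1 as reader and v2 as writer:
  extras: paired with writer extras (list<bool> -> list<bool>; writer optional)
  addr: paired with writer addr (Geo -> Geo; writer required)
  no writer field matches reader score
  no writer field matches reader signature
  no writer field matches reader height
  writer height: unknown to reader
  addr.locale: paired with writer addr.locale (string -> string; writer required)
  addr.attempts: paired with writer addr.attempts (int32 -> int32; writer optional)
  addr.id: paired with writer addr.id (int32 -> int32; writer required)
  rule R1 violated at extras
  rule R4 violated at extras
  rule R1 violated at signature
  => 3 violation(s): forward is BREAKING for Account
ruling out the remaining Account differences:
  field height in record Account: tag 1 changed to 23 -> no rule fires on it in Account's dialect; the asked verdict holds
  removed field score from record Account -> no rule fires on it in Account's dialect; the asked verdict holds
  field addr in record Account: optional changed to required -> affects backward compatibility only, which is not asked
  field id in record Geo: optional changed to required -> affects backward compatibility only, which is not asked


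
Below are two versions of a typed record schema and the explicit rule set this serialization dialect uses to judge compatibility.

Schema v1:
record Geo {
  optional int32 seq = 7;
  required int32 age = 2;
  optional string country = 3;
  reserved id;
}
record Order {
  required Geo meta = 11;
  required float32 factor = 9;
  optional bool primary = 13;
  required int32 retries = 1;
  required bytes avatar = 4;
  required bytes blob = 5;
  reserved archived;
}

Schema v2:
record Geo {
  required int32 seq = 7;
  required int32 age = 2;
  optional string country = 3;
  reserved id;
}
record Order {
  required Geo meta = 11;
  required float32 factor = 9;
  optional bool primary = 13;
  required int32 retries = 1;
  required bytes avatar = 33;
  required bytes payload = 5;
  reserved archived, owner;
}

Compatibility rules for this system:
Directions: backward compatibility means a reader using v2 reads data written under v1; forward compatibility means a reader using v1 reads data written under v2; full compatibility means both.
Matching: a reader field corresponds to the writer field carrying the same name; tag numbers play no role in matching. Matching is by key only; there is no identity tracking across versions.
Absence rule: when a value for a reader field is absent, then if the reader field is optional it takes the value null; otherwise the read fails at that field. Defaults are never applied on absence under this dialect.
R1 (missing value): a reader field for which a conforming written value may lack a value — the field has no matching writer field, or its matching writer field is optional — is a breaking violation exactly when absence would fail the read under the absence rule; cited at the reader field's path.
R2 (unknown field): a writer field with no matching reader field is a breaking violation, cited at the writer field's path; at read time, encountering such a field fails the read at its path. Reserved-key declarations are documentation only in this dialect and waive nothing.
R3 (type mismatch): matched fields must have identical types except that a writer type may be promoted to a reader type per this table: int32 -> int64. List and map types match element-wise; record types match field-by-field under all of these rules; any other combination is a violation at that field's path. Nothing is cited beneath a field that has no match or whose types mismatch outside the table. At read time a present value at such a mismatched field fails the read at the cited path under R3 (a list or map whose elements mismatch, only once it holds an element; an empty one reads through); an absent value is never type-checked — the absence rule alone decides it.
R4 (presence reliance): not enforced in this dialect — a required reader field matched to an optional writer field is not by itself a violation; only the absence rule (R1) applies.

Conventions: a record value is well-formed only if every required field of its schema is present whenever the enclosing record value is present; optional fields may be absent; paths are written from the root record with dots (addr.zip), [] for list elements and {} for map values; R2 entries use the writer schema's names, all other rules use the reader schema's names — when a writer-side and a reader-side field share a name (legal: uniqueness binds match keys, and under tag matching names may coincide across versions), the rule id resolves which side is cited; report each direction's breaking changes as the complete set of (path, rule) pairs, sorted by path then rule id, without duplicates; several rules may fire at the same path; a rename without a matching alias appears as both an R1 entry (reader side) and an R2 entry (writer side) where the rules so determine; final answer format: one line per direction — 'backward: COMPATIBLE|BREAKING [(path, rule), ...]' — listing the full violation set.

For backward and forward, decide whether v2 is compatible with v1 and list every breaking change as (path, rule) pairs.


the writer's type comes first in each Order pair
backward for Order (reader v2, writer v1):
  Geo -> Geo, writer required: meta aligns to meta
  float32 -> float32, writer required: factor aligns to factor
  bool -> bool, writer optional: primary aligns to primary
  int32 -> int32, writer required: retries aligns to retries
  bytes -> bytes, writer required: avatar aligns to avatar
  payload: no writer-side match
  leftover writer field: blob
  int32 -> int32, writer optional: meta.seq aligns to meta.seq
  int32 -> int32, writer required: meta.age aligns to meta.age
  string -> string, writer optional: meta.country aligns to meta.country
  breaking: (blob, R2)
  breaking: (meta.seq, R1)
  breaking: (payload, R1)
  => backward: BREAKING (3)
forward for Order (reader v1, writer v2):
  Geo -> Geo, writer required: meta aligns to meta
  float32 -> float32, writer required: factor aligns to factor
  bool -> bool, writer optional: primary aligns to primary
  int32 -> int32, writer required: retries aligns to retries
  bytes -> bytes, writer required: avatar aligns to avatar
  blob: no writer-side match
  leftover writer field: payload
  int32 -> int32, writer required: meta.seq aligns to meta.seq
  int32 -> int32, writer required: meta.age aligns to meta.age
  string -> string, writer optional: meta.country aligns to meta.country
  breaking: (blob, R1)
  breaking: (payload, R2)
  => forward: BREAKING (2)

backward: BREAKING [(blob, R2), (meta.seq, R1), (payload, R1)]; forward: BREAKING [(blob, R1), (payload, R2)]
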